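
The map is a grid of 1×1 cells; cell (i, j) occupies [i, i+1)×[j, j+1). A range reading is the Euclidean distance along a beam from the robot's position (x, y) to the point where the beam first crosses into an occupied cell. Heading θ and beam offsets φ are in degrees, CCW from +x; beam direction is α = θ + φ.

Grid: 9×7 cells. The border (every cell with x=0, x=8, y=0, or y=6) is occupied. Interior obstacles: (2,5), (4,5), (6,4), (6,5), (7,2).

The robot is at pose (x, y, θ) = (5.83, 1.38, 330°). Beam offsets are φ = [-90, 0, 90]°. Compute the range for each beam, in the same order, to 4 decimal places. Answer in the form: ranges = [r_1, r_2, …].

beam 1: φ=-90°, α=240°
  direction (-0.5000, -0.8660); cell (5,1); t to first gridline: x 1.6600, y 0.4388 (then +2.0000 / +1.1547)
    (5,0) via y @ 0.4388  # hit
  → r_1 = 0.4388
beam 2: φ=0°, α=330°
  direction (0.8660, -0.5000); cell (5,1); t to first gridline: x 0.1963, y 0.7600 (then +1.1547 / +2.0000)
    (6,1) via x @ 0.1963
    (6,0) via y @ 0.7600  # hit
  → r_2 = 0.7600
beam 3: φ=90°, α=60°
  direction (0.5000, 0.8660); cell (5,1); t to first gridline: x 0.3400, y 0.7159 (then +2.0000 / +1.1547)
    (6,1) via x @ 0.3400
    (6,2) via y @ 0.7159
    (6,3) via y @ 1.8706
    (7,3) via x @ 2.3400
    (7,4) via y @ 3.0253
    (7,5) via y @ 4.1800
    (8,5) via x @ 4.3400  # hit
  → r_3 = 4.3400

ranges = [0.4388, 0.7600, 4.3400]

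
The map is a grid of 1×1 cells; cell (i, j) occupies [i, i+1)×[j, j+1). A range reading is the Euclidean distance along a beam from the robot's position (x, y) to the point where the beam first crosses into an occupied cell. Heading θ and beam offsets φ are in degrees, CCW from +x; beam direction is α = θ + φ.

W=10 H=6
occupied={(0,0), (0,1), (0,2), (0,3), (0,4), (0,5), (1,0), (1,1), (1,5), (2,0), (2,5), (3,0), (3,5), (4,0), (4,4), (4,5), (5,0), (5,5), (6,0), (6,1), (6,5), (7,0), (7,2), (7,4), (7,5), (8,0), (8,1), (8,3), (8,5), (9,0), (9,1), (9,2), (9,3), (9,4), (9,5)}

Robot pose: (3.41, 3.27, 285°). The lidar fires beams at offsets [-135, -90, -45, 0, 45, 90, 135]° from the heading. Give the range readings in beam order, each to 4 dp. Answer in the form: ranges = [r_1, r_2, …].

ranges = [2.7828, 2.4950, 2.6212, 2.3501, 2.9907, 3.7166, 1.1800]

beam 1: φ=-135°, α=150°
  dir = (cos 150°, sin 150°) = (-0.8660, 0.5000); from cell (3,3)
  next x-line at t=0.4734, next y-line at t=1.4600; Δt_x=1.1547, Δt_y=2.0000
    x: enter (2,3) at t=0.4734
    y: enter (2,4) at t=1.4600
    x: enter (1,4) at t=1.6281
    x: enter (0,4) at t=2.7828 ← occupied
  → r_1 = 2.7828
beam 2: φ=-90°, α=195°
  dir = (cos 195°, sin 195°) = (-0.9659, -0.2588); from cell (3,3)
  next x-line at t=0.4245, next y-line at t=1.0432; Δt_x=1.0353, Δt_y=3.8637
    x: enter (2,3) at t=0.4245
    y: enter (2,2) at t=1.0432
    x: enter (1,2) at t=1.4597
    x: enter (0,2) at t=2.4950 ← occupied
  → r_2 = 2.4950
beam 3: φ=-45°, α=240°
  dir = (cos 240°, sin 240°) = (-0.5000, -0.8660); from cell (3,3)
  next x-line at t=0.8200, next y-line at t=0.3118; Δt_x=2.0000, Δt_y=1.1547
    y: enter (3,2) at t=0.3118
    x: enter (2,2) at t=0.8200
    y: enter (2,1) at t=1.4665
    y: enter (2,0) at t=2.6212 ← occupied
  → r_3 = 2.6212
beam 4: φ=0°, α=285°
  dir = (cos 285°, sin 285°) = (0.2588, -0.9659); from cell (3,3)
  next x-line at t=2.2796, next y-line at t=0.2795; Δt_x=3.8637, Δt_y=1.0353
    y: enter (3,2) at t=0.2795
    y: enter (3,1) at t=1.3148
    x: enter (4,1) at t=2.2796
    y: enter (4,0) at t=2.3501 ← occupied
  → r_4 = 2.3501
beam 5: φ=45°, α=330°
  dir = (cos 330°, sin 330°) = (0.8660, -0.5000); from cell (3,3)
  next x-line at t=0.6813, next y-line at t=0.5400; Δt_x=1.1547, Δt_y=2.0000
    y: enter (3,2) at t=0.5400
    x: enter (4,2) at t=0.6813
    x: enter (5,2) at t=1.8360
    y: enter (5,1) at t=2.5400
    x: enter (6,1) at t=2.9907 ← occupied
  → r_5 = 2.9907
beam 6: φ=90°, α=15°
  dir = (cos 15°, sin 15°) = (0.9659, 0.2588); from cell (3,3)
  next x-line at t=0.6108, next y-line at t=2.8205; Δt_x=1.0353, Δt_y=3.8637
    x: enter (4,3) at t=0.6108
    x: enter (5,3) at t=1.6461
    x: enter (6,3) at t=2.6814
    y: enter (6,4) at t=2.8205
    x: enter (7,4) at t=3.7166 ← occupied
  → r_6 = 3.7166
beam 7: φ=135°, α=60°
  dir = (cos 60°, sin 60°) = (0.5000, 0.8660); from cell (3,3)
  next x-line at t=1.1800, next y-line at t=0.8429; Δt_x=2.0000, Δt_y=1.1547
    y: enter (3,4) at t=0.8429
    x: enter (4,4) at t=1.1800 ← occupied
  → r_7 = 1.1800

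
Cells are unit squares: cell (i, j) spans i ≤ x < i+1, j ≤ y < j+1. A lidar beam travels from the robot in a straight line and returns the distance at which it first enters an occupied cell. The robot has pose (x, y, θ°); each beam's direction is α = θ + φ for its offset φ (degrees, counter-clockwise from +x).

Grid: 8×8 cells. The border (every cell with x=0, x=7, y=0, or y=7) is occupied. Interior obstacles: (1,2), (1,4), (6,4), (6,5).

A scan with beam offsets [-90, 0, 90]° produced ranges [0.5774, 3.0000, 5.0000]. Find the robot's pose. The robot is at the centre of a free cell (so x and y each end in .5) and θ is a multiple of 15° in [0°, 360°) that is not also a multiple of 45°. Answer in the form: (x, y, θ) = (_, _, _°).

(x, y, θ) = (4.5, 6.5, 210°)

Candidates: 32 free-cell centres × 16 headings = 512 poses. Raycast each; keep the one whose scan matches to 4 dp.
  (3.5, 6.5, 15°): beam 1 = 5.6940 ≠ 0.5774 ✗
  (3.5, 2.5, 285°): beam 1 = 1.5529 ≠ 0.5774 ✗
  (6.5, 3.5, 60°): beam 2 = 0.5774 ≠ 3.0000 ✗
  …
  (4.5, 6.5, 210°): r_1=0.5774, r_2=3.0000, r_3=5.0000 — all match ✓
Unique over the lattice → pose = (4.5, 6.5, 210°).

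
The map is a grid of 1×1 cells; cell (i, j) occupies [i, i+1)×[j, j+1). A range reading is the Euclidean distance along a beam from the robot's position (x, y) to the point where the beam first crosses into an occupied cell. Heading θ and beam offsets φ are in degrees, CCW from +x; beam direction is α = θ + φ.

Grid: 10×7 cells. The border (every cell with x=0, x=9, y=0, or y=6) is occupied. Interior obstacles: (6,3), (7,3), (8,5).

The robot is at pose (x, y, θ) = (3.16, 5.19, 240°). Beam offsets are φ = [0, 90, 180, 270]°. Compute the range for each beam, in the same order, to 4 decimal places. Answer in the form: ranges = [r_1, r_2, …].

ranges = [4.3200, 3.2793, 0.9353, 1.6200]

beam 1: φ=0°, α=240°
  cosα=-0.5000 sinα=-0.8660 | (3,5) | tMaxX 0.3200 tMaxY 0.2194 | tΔX 2.0000 tΔY 1.1547
    t=0.2194 [y] (3,4)
    t=0.3200 [x] (2,4)
    t=1.3741 [y] (2,3)
    t=2.3200 [x] (1,3)
    t=2.5288 [y] (1,2)
    t=3.6835 [y] (1,1)
    t=4.3200 [x] (0,1) — stop
  → r_1 = 4.3200
beam 2: φ=90°, α=330°
  cosα=0.8660 sinα=-0.5000 | (3,5) | tMaxX 0.9699 tMaxY 0.3800 | tΔX 1.1547 tΔY 2.0000
    t=0.3800 [y] (3,4)
    t=0.9699 [x] (4,4)
    t=2.1246 [x] (5,4)
    t=2.3800 [y] (5,3)
    t=3.2793 [x] (6,3) — stop
  → r_2 = 3.2793
beam 3: φ=180°, α=60°
  cosα=0.5000 sinα=0.8660 | (3,5) | tMaxX 1.6800 tMaxY 0.9353 | tΔX 2.0000 tΔY 1.1547
    t=0.9353 [y] (3,6) — stop
  → r_3 = 0.9353
beam 4: φ=270°, α=150°
  cosα=-0.8660 sinα=0.5000 | (3,5) | tMaxX 0.1848 tMaxY 1.6200 | tΔX 1.1547 tΔY 2.0000
    t=0.1848 [x] (2,5)
    t=1.3395 [x] (1,5)
    t=1.6200 [y] (1,6) — stop
  → r_4 = 1.6200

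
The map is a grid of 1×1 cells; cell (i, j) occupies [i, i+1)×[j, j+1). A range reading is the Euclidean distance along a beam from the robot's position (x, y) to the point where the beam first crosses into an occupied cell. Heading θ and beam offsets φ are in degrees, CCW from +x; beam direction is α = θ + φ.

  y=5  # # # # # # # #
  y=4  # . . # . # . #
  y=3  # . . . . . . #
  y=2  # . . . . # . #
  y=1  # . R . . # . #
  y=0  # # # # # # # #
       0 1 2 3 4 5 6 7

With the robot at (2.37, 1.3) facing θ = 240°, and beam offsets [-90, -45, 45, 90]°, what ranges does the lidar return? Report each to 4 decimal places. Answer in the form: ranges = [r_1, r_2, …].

ranges = [1.5819, 1.1591, 0.3106, 0.6000]

beam 1: φ=-90°, α=150°
  cosα=-0.8660 sinα=0.5000 | (2,1) | tMaxX 0.4272 tMaxY 1.4000 | tΔX 1.1547 tΔY 2.0000
    t=0.4272 [x] (1,1)
    t=1.4000 [y] (1,2)
    t=1.5819 [x] (0,2) — stop
  → r_1 = 1.5819
beam 2: φ=-45°, α=195°
  cosα=-0.9659 sinα=-0.2588 | (2,1) | tMaxX 0.3831 tMaxY 1.1591 | tΔX 1.0353 tΔY 3.8637
    t=0.3831 [x] (1,1)
    t=1.1591 [y] (1,0) — stop
  → r_2 = 1.1591
beam 3: φ=45°, α=285°
  cosα=0.2588 sinα=-0.9659 | (2,1) | tMaxX 2.4341 tMaxY 0.3106 | tΔX 3.8637 tΔY 1.0353
    t=0.3106 [y] (2,0) — stop
  → r_3 = 0.3106
beam 4: φ=90°, α=330°
  cosα=0.8660 sinα=-0.5000 | (2,1) | tMaxX 0.7275 tMaxY 0.6000 | tΔX 1.1547 tΔY 2.0000
    t=0.6000 [y] (2,0) — stop
  → r_4 = 0.6000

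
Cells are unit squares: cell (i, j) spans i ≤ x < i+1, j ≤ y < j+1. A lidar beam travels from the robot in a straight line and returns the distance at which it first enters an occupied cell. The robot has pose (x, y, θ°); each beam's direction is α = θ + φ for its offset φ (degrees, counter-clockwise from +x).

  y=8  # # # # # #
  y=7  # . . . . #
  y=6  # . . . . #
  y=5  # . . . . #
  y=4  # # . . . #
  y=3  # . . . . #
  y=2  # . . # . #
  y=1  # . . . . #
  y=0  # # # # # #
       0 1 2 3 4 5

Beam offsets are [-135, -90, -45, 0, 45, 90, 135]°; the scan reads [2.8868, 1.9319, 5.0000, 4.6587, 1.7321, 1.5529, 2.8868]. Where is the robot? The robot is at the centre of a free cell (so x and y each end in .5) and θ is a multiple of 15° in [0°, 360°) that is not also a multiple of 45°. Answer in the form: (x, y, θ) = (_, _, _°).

(x, y, θ) = (3.5, 5.5, 285°)

The pose lattice has 26·16 = 416 candidates. Test each by forward raycasting.
  (2.5, 1.5, 60°): beam 1 = 0.5176 ≠ 2.8868 ✗
  (3.5, 7.5, 30°): beam 1 = 6.7293 ≠ 2.8868 ✗
  (3.5, 4.5, 255°): beam 1 = 4.0415 ≠ 2.8868 ✗
  …
  (3.5, 5.5, 285°): r_1=2.8868, r_2=1.9319, r_3=5.0000, r_4=4.6587, r_5=1.7321, r_6=1.5529, r_7=2.8868 — all match ✓
Only this pose fits every beam.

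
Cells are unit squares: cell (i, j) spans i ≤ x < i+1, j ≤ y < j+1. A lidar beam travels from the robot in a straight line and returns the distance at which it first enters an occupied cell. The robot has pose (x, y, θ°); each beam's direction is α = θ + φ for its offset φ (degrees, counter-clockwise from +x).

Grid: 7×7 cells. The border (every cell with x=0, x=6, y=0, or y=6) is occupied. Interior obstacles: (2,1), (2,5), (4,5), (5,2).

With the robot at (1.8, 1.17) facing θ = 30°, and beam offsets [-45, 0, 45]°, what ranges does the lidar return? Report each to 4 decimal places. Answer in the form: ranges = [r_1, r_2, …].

beam 1: φ=-45°, α=345°
  d=(0.9659,-0.2588)  start (1,1)  tX=0.2071 tY=0.6568  stride 1/|dx|=1.0353 1/|dy|=3.8637
    cross x-line → (2,1), t=0.2071 (wall)
  → r_1 = 0.2071
beam 2: φ=0°, α=30°
  d=(0.8660,0.5000)  start (1,1)  tX=0.2309 tY=1.6600  stride 1/|dx|=1.1547 1/|dy|=2.0000
    cross x-line → (2,1), t=0.2309 (wall)
  → r_2 = 0.2309
beam 3: φ=45°, α=75°
  d=(0.2588,0.9659)  start (1,1)  tX=0.7727 tY=0.8593  stride 1/|dx|=3.8637 1/|dy|=1.0353
    cross x-line → (2,1), t=0.7727 (wall)
  → r_3 = 0.7727

ranges = [0.2071, 0.2309, 0.7727]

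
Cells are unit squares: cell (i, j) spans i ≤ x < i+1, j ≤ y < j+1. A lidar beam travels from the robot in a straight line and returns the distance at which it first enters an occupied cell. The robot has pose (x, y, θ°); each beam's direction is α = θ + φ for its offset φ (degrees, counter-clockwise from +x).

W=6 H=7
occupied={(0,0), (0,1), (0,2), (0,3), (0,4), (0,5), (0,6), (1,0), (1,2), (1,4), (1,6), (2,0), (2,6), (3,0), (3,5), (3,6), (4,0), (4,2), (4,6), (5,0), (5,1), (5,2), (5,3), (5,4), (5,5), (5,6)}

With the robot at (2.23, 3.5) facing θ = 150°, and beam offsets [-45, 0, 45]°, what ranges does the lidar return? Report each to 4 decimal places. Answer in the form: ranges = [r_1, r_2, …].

beam 1: φ=-45°, α=105°
  cosα=-0.2588 sinα=0.9659 | (2,3) | tMaxX 0.8887 tMaxY 0.5176 | tΔX 3.8637 tΔY 1.0353
    t=0.5176 [y] (2,4)
    t=0.8887 [x] (1,4) — stop
  → r_1 = 0.8887
beam 2: φ=0°, α=150°
  cosα=-0.8660 sinα=0.5000 | (2,3) | tMaxX 0.2656 tMaxY 1.0000 | tΔX 1.1547 tΔY 2.0000
    t=0.2656 [x] (1,3)
    t=1.0000 [y] (1,4) — stop
  → r_2 = 1.0000
beam 3: φ=45°, α=195°
  cosα=-0.9659 sinα=-0.2588 | (2,3) | tMaxX 0.2381 tMaxY 1.9319 | tΔX 1.0353 tΔY 3.8637
    t=0.2381 [x] (1,3)
    t=1.2734 [x] (0,3) — stop
  → r_3 = 1.2734

ranges = [0.8887, 1.0000, 1.2734]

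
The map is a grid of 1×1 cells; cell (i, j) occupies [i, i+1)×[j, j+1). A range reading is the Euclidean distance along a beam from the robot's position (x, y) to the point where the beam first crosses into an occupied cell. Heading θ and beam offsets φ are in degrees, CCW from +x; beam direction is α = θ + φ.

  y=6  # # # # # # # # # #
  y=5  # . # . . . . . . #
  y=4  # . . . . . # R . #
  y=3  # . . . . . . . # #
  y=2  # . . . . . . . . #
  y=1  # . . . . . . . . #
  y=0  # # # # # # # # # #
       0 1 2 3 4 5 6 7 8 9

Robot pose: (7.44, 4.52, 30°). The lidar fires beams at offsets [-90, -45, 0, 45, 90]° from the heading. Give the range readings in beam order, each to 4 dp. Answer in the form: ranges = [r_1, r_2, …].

ranges = [1.1200, 1.6150, 1.8013, 1.5322, 1.7090]

beam 1: φ=-90°, α=300°
  d=(0.5000,-0.8660)  start (7,4)  tX=1.1200 tY=0.6004  stride 1/|dx|=2.0000 1/|dy|=1.1547
    cross y-line → (7,3), t=0.6004
    cross x-line → (8,3), t=1.1200 (wall)
  → r_1 = 1.1200
beam 2: φ=-45°, α=345°
  d=(0.9659,-0.2588)  start (7,4)  tX=0.5798 tY=2.0091  stride 1/|dx|=1.0353 1/|dy|=3.8637
    cross x-line → (8,4), t=0.5798
    cross x-line → (9,4), t=1.6150 (wall)
  → r_2 = 1.6150
beam 3: φ=0°, α=30°
  d=(0.8660,0.5000)  start (7,4)  tX=0.6466 tY=0.9600  stride 1/|dx|=1.1547 1/|dy|=2.0000
    cross x-line → (8,4), t=0.6466
    cross y-line → (8,5), t=0.9600
    cross x-line → (9,5), t=1.8013 (wall)
  → r_3 = 1.8013
beam 4: φ=45°, α=75°
  d=(0.2588,0.9659)  start (7,4)  tX=2.1637 tY=0.4969  stride 1/|dx|=3.8637 1/|dy|=1.0353
    cross y-line → (7,5), t=0.4969
    cross y-line → (7,6), t=1.5322 (wall)
  → r_4 = 1.5322
beam 5: φ=90°, α=120°
  d=(-0.5000,0.8660)  start (7,4)  tX=0.8800 tY=0.5543  stride 1/|dx|=2.0000 1/|dy|=1.1547
    cross y-line → (7,5), t=0.5543
    cross x-line → (6,5), t=0.8800
    cross y-line → (6,6), t=1.7090 (wall)
  → r_5 = 1.7090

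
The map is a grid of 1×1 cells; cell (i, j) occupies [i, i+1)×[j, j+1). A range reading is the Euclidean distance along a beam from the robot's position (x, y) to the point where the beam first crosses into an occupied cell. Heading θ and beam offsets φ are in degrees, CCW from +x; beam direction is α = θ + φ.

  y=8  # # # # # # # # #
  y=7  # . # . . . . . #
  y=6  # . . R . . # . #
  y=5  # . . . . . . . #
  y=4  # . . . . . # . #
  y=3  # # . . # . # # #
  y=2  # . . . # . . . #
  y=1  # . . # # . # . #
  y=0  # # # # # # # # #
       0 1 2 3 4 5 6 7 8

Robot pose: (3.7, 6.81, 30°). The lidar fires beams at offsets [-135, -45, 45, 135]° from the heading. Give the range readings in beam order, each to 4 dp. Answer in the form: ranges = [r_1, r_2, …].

beam 1: φ=-135°, α=255°
  dir = (cos 255°, sin 255°) = (-0.2588, -0.9659); from cell (3,6)
  next x-line at t=2.7046, next y-line at t=0.8386; Δt_x=3.8637, Δt_y=1.0353
    y: enter (3,5) at t=0.8386
    y: enter (3,4) at t=1.8738
    x: enter (2,4) at t=2.7046
    y: enter (2,3) at t=2.9091
    y: enter (2,2) at t=3.9444
    y: enter (2,1) at t=4.9797
    y: enter (2,0) at t=6.0150 ← occupied
  → r_1 = 6.0150
beam 2: φ=-45°, α=345°
  dir = (cos 345°, sin 345°) = (0.9659, -0.2588); from cell (3,6)
  next x-line at t=0.3106, next y-line at t=3.1296; Δt_x=1.0353, Δt_y=3.8637
    x: enter (4,6) at t=0.3106
    x: enter (5,6) at t=1.3459
    x: enter (6,6) at t=2.3811 ← occupied
  → r_2 = 2.3811
beam 3: φ=45°, α=75°
  dir = (cos 75°, sin 75°) = (0.2588, 0.9659); from cell (3,6)
  next x-line at t=1.1591, next y-line at t=0.1967; Δt_x=3.8637, Δt_y=1.0353
    y: enter (3,7) at t=0.1967
    x: enter (4,7) at t=1.1591
    y: enter (4,8) at t=1.2320 ← occupied
  → r_3 = 1.2320
beam 4: φ=135°, α=165°
  dir = (cos 165°, sin 165°) = (-0.9659, 0.2588); from cell (3,6)
  next x-line at t=0.7247, next y-line at t=0.7341; Δt_x=1.0353, Δt_y=3.8637
    x: enter (2,6) at t=0.7247
    y: enter (2,7) at t=0.7341 ← occupied
  → r_4 = 0.7341

ranges = [6.0150, 2.3811, 1.2320, 0.7341]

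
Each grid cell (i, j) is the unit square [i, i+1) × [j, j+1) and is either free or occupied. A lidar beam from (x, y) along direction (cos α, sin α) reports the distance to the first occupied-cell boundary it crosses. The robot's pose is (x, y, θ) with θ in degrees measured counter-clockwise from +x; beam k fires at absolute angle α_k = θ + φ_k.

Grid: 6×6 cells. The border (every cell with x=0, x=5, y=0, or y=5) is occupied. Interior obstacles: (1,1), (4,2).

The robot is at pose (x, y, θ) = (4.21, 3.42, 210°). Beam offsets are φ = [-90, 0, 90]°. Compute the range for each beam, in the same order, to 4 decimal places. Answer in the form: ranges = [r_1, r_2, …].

ranges = [1.8244, 2.8400, 0.4850]

beam 1: φ=-90°, α=120°
  direction (-0.5000, 0.8660); cell (4,3); t to first gridline: x 0.4200, y 0.6697 (then +2.0000 / +1.1547)
    (3,3) via x @ 0.4200
    (3,4) via y @ 0.6697
    (3,5) via y @ 1.8244  # hit
  → r_1 = 1.8244
beam 2: φ=0°, α=210°
  direction (-0.8660, -0.5000); cell (4,3); t to first gridline: x 0.2425, y 0.8400 (then +1.1547 / +2.0000)
    (3,3) via x @ 0.2425
    (3,2) via y @ 0.8400
    (2,2) via x @ 1.3972
    (1,2) via x @ 2.5519
    (1,1) via y @ 2.8400  # hit
  → r_2 = 2.8400
beam 3: φ=90°, α=300°
  direction (0.5000, -0.8660); cell (4,3); t to first gridline: x 1.5800, y 0.4850 (then +2.0000 / +1.1547)
    (4,2) via y @ 0.4850  # hit
  → r_3 = 0.4850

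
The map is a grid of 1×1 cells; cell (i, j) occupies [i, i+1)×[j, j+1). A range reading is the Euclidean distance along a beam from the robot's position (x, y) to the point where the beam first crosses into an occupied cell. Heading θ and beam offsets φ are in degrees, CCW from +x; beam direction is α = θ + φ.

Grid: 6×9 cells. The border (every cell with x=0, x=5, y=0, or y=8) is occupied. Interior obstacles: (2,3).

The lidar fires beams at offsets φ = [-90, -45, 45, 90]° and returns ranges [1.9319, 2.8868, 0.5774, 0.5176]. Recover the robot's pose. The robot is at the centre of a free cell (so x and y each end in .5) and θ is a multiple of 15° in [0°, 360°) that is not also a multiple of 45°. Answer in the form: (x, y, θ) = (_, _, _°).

Enumerate (i+0.5, j+0.5, θ) over the 27 free cells and 16 admissible headings. For each, cast all 4 beams and compare to the given ranges.
  (3.5, 4.5, 15°): beam 1 = 3.6235 ≠ 1.9319 ✗
  (2.5, 7.5, 285°): beam 1 = 1.5529 ≠ 1.9319 ✗
  (1.5, 6.5, 105°): beam 1 = 3.6235 ≠ 1.9319 ✗
  …
  (3.5, 1.5, 195°): r_1=1.9319, r_2=2.8868, r_3=0.5774, r_4=0.5176 — all match ✓
No second candidate reproduces the full scan.

(x, y, θ) = (3.5, 1.5, 195°)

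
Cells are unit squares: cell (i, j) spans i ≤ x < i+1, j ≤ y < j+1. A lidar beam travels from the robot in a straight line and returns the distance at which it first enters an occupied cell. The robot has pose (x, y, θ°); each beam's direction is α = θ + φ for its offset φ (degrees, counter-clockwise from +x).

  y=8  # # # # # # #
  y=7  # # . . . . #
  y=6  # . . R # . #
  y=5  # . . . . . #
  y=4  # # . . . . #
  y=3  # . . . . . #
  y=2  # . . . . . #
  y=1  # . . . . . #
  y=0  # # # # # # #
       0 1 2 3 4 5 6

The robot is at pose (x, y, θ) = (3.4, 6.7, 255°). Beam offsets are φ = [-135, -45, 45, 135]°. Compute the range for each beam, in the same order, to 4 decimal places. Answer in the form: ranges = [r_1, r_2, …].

ranges = [1.5011, 2.7713, 5.2000, 2.6000]

beam 1: φ=-135°, α=120°
  cosα=-0.5000 sinα=0.8660 | (3,6) | tMaxX 0.8000 tMaxY 0.3464 | tΔX 2.0000 tΔY 1.1547
    t=0.3464 [y] (3,7)
    t=0.8000 [x] (2,7)
    t=1.5011 [y] (2,8) — stop
  → r_1 = 1.5011
beam 2: φ=-45°, α=210°
  cosα=-0.8660 sinα=-0.5000 | (3,6) | tMaxX 0.4619 tMaxY 1.4000 | tΔX 1.1547 tΔY 2.0000
    t=0.4619 [x] (2,6)
    t=1.4000 [y] (2,5)
    t=1.6166 [x] (1,5)
    t=2.7713 [x] (0,5) — stop
  → r_2 = 2.7713
beam 3: φ=45°, α=300°
  cosα=0.5000 sinα=-0.8660 | (3,6) | tMaxX 1.2000 tMaxY 0.8083 | tΔX 2.0000 tΔY 1.1547
    t=0.8083 [y] (3,5)
    t=1.2000 [x] (4,5)
    t=1.9630 [y] (4,4)
    t=3.1177 [y] (4,3)
    t=3.2000 [x] (5,3)
    t=4.2724 [y] (5,2)
    t=5.2000 [x] (6,2) — stop
  → r_3 = 5.2000
beam 4: φ=135°, α=30°
  cosα=0.8660 sinα=0.5000 | (3,6) | tMaxX 0.6928 tMaxY 0.6000 | tΔX 1.1547 tΔY 2.0000
    t=0.6000 [y] (3,7)
    t=0.6928 [x] (4,7)
    t=1.8475 [x] (5,7)
    t=2.6000 [y] (5,8) — stop
  → r_4 = 2.6000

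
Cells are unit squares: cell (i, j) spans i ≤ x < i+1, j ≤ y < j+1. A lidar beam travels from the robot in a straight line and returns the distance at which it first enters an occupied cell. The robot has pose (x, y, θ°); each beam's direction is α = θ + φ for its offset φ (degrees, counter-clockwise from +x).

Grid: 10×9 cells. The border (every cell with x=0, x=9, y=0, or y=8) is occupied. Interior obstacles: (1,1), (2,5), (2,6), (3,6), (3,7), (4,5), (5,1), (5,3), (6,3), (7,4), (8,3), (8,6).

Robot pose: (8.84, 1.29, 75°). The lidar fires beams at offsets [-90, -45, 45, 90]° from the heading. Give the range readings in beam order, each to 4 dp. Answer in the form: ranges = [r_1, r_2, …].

beam 1: φ=-90°, α=345°
  direction (0.9659, -0.2588); cell (8,1); t to first gridline: x 0.1656, y 1.1205 (then +1.0353 / +3.8637)
    (9,1) via x @ 0.1656  # hit
  → r_1 = 0.1656
beam 2: φ=-45°, α=30°
  direction (0.8660, 0.5000); cell (8,1); t to first gridline: x 0.1848, y 1.4200 (then +1.1547 / +2.0000)
    (9,1) via x @ 0.1848  # hit
  → r_2 = 0.1848
beam 3: φ=45°, α=120°
  direction (-0.5000, 0.8660); cell (8,1); t to first gridline: x 1.6800, y 0.8198 (then +2.0000 / +1.1547)
    (8,2) via y @ 0.8198
    (7,2) via x @ 1.6800
    (7,3) via y @ 1.9745
    (7,4) via y @ 3.1292  # hit
  → r_3 = 3.1292
beam 4: φ=90°, α=165°
  direction (-0.9659, 0.2588); cell (8,1); t to first gridline: x 0.8696, y 2.7432 (then +1.0353 / +3.8637)
    (7,1) via x @ 0.8696
    (6,1) via x @ 1.9049
    (6,2) via y @ 2.7432
    (5,2) via x @ 2.9402
    (4,2) via x @ 3.9755
    (3,2) via x @ 5.0107
    (2,2) via x @ 6.0460
    (2,3) via y @ 6.6069
    (1,3) via x @ 7.0813
    (0,3) via x @ 8.1166  # hit
  → r_4 = 8.1166

ranges = [0.1656, 0.1848, 3.1292, 8.1166]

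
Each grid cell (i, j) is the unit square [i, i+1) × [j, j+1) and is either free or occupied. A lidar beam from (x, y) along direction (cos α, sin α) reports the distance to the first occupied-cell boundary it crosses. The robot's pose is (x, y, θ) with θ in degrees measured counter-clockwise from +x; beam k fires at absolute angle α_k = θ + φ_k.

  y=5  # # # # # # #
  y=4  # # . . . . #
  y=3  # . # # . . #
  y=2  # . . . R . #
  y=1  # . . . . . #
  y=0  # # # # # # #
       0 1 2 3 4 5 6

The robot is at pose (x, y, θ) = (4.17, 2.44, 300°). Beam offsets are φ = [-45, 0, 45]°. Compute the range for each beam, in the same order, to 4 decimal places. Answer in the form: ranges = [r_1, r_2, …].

ranges = [1.4908, 1.6628, 1.8946]

beam 1: φ=-45°, α=255°
  direction (-0.2588, -0.9659); cell (4,2); t to first gridline: x 0.6568, y 0.4555 (then +3.8637 / +1.0353)
    (4,1) via y @ 0.4555
    (3,1) via x @ 0.6568
    (3,0) via y @ 1.4908  # hit
  → r_1 = 1.4908
beam 2: φ=0°, α=300°
  direction (0.5000, -0.8660); cell (4,2); t to first gridline: x 1.6600, y 0.5081 (then +2.0000 / +1.1547)
    (4,1) via y @ 0.5081
    (5,1) via x @ 1.6600
    (5,0) via y @ 1.6628  # hit
  → r_2 = 1.6628
beam 3: φ=45°, α=345°
  direction (0.9659, -0.2588); cell (4,2); t to first gridline: x 0.8593, y 1.7000 (then +1.0353 / +3.8637)
    (5,2) via x @ 0.8593
    (5,1) via y @ 1.7000
    (6,1) via x @ 1.8946  # hit
  → r_3 = 1.8946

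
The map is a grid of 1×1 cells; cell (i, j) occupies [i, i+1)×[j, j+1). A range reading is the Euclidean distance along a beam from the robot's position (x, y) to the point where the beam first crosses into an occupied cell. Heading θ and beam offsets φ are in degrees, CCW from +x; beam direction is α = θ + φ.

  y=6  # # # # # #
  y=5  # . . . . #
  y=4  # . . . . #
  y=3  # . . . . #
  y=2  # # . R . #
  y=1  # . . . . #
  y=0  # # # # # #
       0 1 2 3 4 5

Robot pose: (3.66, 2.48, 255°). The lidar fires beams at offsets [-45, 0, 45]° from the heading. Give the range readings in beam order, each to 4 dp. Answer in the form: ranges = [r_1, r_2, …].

beam 1: φ=-45°, α=210°
  d=(-0.8660,-0.5000)  start (3,2)  tX=0.7621 tY=0.9600  stride 1/|dx|=1.1547 1/|dy|=2.0000
    cross x-line → (2,2), t=0.7621
    cross y-line → (2,1), t=0.9600
    cross x-line → (1,1), t=1.9168
    cross y-line → (1,0), t=2.9600 (wall)
  → r_1 = 2.9600
beam 2: φ=0°, α=255°
  d=(-0.2588,-0.9659)  start (3,2)  tX=2.5500 tY=0.4969  stride 1/|dx|=3.8637 1/|dy|=1.0353
    cross y-line → (3,1), t=0.4969
    cross y-line → (3,0), t=1.5322 (wall)
  → r_2 = 1.5322
beam 3: φ=45°, α=300°
  d=(0.5000,-0.8660)  start (3,2)  tX=0.6800 tY=0.5543  stride 1/|dx|=2.0000 1/|dy|=1.1547
    cross y-line → (3,1), t=0.5543
    cross x-line → (4,1), t=0.6800
    cross y-line → (4,0), t=1.7090 (wall)
  → r_3 = 1.7090

ranges = [2.9600, 1.5322, 1.7090]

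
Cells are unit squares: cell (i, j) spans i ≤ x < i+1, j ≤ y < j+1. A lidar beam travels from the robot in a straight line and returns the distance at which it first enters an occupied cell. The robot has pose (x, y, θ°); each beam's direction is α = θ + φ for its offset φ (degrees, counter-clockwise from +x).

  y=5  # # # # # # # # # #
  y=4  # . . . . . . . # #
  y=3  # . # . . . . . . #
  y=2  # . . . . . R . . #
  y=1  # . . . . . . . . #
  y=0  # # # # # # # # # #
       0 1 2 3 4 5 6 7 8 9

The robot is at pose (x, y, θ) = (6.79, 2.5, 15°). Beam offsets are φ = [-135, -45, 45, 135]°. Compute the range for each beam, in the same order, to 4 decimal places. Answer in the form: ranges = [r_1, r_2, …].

beam 1: φ=-135°, α=240°
  d=(-0.5000,-0.8660)  start (6,2)  tX=1.5800 tY=0.5774  stride 1/|dx|=2.0000 1/|dy|=1.1547
    cross y-line → (6,1), t=0.5774
    cross x-line → (5,1), t=1.5800
    cross y-line → (5,0), t=1.7321 (wall)
  → r_1 = 1.7321
beam 2: φ=-45°, α=330°
  d=(0.8660,-0.5000)  start (6,2)  tX=0.2425 tY=1.0000  stride 1/|dx|=1.1547 1/|dy|=2.0000
    cross x-line → (7,2), t=0.2425
    cross y-line → (7,1), t=1.0000
    cross x-line → (8,1), t=1.3972
    cross x-line → (9,1), t=2.5519 (wall)
  → r_2 = 2.5519
beam 3: φ=45°, α=60°
  d=(0.5000,0.8660)  start (6,2)  tX=0.4200 tY=0.5774  stride 1/|dx|=2.0000 1/|dy|=1.1547
    cross x-line → (7,2), t=0.4200
    cross y-line → (7,3), t=0.5774
    cross y-line → (7,4), t=1.7321
    cross x-line → (8,4), t=2.4200 (wall)
  → r_3 = 2.4200
beam 4: φ=135°, α=150°
  d=(-0.8660,0.5000)  start (6,2)  tX=0.9122 tY=1.0000  stride 1/|dx|=1.1547 1/|dy|=2.0000
    cross x-line → (5,2), t=0.9122
    cross y-line → (5,3), t=1.0000
    cross x-line → (4,3), t=2.0669
    cross y-line → (4,4), t=3.0000
    cross x-line → (3,4), t=3.2216
    cross x-line → (2,4), t=4.3763
    cross y-line → (2,5), t=5.0000 (wall)
  → r_4 = 5.0000

ranges = [1.7321, 2.5519, 2.4200, 5.0000]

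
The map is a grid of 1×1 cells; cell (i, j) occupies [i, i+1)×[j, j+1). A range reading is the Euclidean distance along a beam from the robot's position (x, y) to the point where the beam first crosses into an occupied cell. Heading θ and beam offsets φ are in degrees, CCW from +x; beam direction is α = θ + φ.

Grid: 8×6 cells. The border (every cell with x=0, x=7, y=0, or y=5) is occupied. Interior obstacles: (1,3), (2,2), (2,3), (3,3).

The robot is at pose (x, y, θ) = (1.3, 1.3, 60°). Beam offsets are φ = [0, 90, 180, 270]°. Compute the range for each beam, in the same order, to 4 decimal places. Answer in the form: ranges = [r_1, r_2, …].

ranges = [1.4000, 0.3464, 0.3464, 0.6000]

beam 1: φ=0°, α=60°
  cosα=0.5000 sinα=0.8660 | (1,1) | tMaxX 1.4000 tMaxY 0.8083 | tΔX 2.0000 tΔY 1.1547
    t=0.8083 [y] (1,2)
    t=1.4000 [x] (2,2) — stop
  → r_1 = 1.4000
beam 2: φ=90°, α=150°
  cosα=-0.8660 sinα=0.5000 | (1,1) | tMaxX 0.3464 tMaxY 1.4000 | tΔX 1.1547 tΔY 2.0000
    t=0.3464 [x] (0,1) — stop
  → r_2 = 0.3464
beam 3: φ=180°, α=240°
  cosα=-0.5000 sinα=-0.8660 | (1,1) | tMaxX 0.6000 tMaxY 0.3464 | tΔX 2.0000 tΔY 1.1547
    t=0.3464 [y] (1,0) — stop
  → r_3 = 0.3464
beam 4: φ=270°, α=330°
  cosα=0.8660 sinα=-0.5000 | (1,1) | tMaxX 0.8083 tMaxY 0.6000 | tΔX 1.1547 tΔY 2.0000
    t=0.6000 [y] (1,0) — stop
  → r_4 = 0.6000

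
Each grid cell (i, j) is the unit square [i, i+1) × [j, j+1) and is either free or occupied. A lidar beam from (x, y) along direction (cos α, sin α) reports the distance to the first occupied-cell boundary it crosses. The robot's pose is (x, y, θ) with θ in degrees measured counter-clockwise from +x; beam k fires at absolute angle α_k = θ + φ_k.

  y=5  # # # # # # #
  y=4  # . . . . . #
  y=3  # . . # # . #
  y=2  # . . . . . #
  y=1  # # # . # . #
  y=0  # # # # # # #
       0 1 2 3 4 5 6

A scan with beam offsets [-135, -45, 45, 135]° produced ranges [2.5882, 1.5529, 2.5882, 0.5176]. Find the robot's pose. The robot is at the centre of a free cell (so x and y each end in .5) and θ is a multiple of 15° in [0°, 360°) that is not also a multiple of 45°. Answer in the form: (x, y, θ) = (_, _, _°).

The pose lattice has 15·16 = 240 candidates. Test each by forward raycasting.
  (2.5, 4.5, 165°): beam 1 = 1.0000 ≠ 2.5882 ✗
  (3.5, 1.5, 75°): beam 1 = 0.5774 ≠ 2.5882 ✗
  (5.5, 1.5, 300°): beam 1 = 0.5176 ≠ 2.5882 ✗
  …
  (3.5, 2.5, 300°): r_1=2.5882, r_2=1.5529, r_3=2.5882, r_4=0.5176 — all match ✓
Only this pose fits every beam.

(x, y, θ) = (3.5, 2.5, 300°)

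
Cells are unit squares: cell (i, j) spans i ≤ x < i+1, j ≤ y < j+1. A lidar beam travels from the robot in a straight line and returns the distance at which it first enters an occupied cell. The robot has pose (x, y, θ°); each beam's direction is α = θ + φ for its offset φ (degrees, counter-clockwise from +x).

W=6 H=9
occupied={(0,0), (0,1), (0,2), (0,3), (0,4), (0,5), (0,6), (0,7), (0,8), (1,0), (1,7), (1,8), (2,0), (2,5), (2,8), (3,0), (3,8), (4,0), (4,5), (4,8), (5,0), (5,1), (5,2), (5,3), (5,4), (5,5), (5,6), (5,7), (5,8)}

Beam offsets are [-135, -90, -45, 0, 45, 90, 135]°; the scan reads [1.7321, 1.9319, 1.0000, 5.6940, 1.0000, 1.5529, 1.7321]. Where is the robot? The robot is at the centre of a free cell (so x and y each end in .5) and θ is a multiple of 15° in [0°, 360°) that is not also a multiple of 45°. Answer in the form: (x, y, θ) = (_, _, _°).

The pose lattice has 25·16 = 400 candidates. Test each by forward raycasting.
  (1.5, 3.5, 150°): beam 1 = 3.6235 ≠ 1.7321 ✗
  (3.5, 4.5, 60°): beam 1 = 3.6235 ≠ 1.7321 ✗
  (4.5, 6.5, 60°): beam 1 = 0.5176 ≠ 1.7321 ✗
  (4.5, 1.5, 210°): beam 1 = 1.9319 ≠ 1.7321 ✗
  …
  (3.5, 6.5, 255°): r_1=1.7321, r_2=1.9319, r_3=1.0000, r_4=5.6940, r_5=1.0000, r_6=1.5529, r_7=1.7321 — all match ✓
Only this pose fits every beam.

(x, y, θ) = (3.5, 6.5, 255°)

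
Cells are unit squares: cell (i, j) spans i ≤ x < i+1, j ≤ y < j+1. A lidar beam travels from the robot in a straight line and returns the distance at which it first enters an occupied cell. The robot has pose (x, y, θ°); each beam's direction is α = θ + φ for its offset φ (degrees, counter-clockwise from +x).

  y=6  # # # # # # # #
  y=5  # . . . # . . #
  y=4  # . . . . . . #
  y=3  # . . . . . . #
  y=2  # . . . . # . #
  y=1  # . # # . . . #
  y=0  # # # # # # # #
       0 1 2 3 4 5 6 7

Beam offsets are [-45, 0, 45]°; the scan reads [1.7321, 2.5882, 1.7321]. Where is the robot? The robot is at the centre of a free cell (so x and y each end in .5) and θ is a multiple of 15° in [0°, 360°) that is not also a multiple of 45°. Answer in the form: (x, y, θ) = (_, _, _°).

Enumerate (i+0.5, j+0.5, θ) over the 26 free cells and 16 admissible headings. For each, cast all 3 beams and compare to the given ranges.
  (1.5, 2.5, 75°): beam 1 = 6.3509 ≠ 1.7321 ✗
  (1.5, 2.5, 345°): beam 1 = 1.0000 ≠ 1.7321 ✗
  (2.5, 2.5, 30°): beam 1 = 4.6587 ≠ 1.7321 ✗
  …
  (5.5, 3.5, 75°): r_1=1.7321, r_2=2.5882, r_3=1.7321 — all match ✓
Unique over the lattice → pose = (5.5, 3.5, 75°).

(x, y, θ) = (5.5, 3.5, 75°)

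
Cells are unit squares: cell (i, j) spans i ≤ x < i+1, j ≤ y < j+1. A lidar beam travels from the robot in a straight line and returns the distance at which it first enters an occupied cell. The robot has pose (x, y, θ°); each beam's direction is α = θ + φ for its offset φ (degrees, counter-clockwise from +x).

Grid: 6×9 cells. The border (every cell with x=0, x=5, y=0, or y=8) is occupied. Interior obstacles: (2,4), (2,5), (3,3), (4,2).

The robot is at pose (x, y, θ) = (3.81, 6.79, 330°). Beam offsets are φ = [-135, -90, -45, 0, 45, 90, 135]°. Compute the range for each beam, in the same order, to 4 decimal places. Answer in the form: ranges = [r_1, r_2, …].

ranges = [2.9091, 1.6200, 3.9237, 1.3741, 1.2320, 1.3972, 1.2527]

beam 1: φ=-135°, α=195°
  d=(-0.9659,-0.2588)  start (3,6)  tX=0.8386 tY=3.0523  stride 1/|dx|=1.0353 1/|dy|=3.8637
    cross x-line → (2,6), t=0.8386
    cross x-line → (1,6), t=1.8738
    cross x-line → (0,6), t=2.9091 (wall)
  → r_1 = 2.9091
beam 2: φ=-90°, α=240°
  d=(-0.5000,-0.8660)  start (3,6)  tX=1.6200 tY=0.9122  stride 1/|dx|=2.0000 1/|dy|=1.1547
    cross y-line → (3,5), t=0.9122
    cross x-line → (2,5), t=1.6200 (wall)
  → r_2 = 1.6200
beam 3: φ=-45°, α=285°
  d=(0.2588,-0.9659)  start (3,6)  tX=0.7341 tY=0.8179  stride 1/|dx|=3.8637 1/|dy|=1.0353
    cross x-line → (4,6), t=0.7341
    cross y-line → (4,5), t=0.8179
    cross y-line → (4,4), t=1.8531
    cross y-line → (4,3), t=2.8884
    cross y-line → (4,2), t=3.9237 (wall)
  → r_3 = 3.9237
beam 4: φ=0°, α=330°
  d=(0.8660,-0.5000)  start (3,6)  tX=0.2194 tY=1.5800  stride 1/|dx|=1.1547 1/|dy|=2.0000
    cross x-line → (4,6), t=0.2194
    cross x-line → (5,6), t=1.3741 (wall)
  → r_4 = 1.3741
beam 5: φ=45°, α=15°
  d=(0.9659,0.2588)  start (3,6)  tX=0.1967 tY=0.8114  stride 1/|dx|=1.0353 1/|dy|=3.8637
    cross x-line → (4,6), t=0.1967
    cross y-line → (4,7), t=0.8114
    cross x-line → (5,7), t=1.2320 (wall)
  → r_5 = 1.2320
beam 6: φ=90°, α=60°
  d=(0.5000,0.8660)  start (3,6)  tX=0.3800 tY=0.2425  stride 1/|dx|=2.0000 1/|dy|=1.1547
    cross y-line → (3,7), t=0.2425
    cross x-line → (4,7), t=0.3800
    cross y-line → (4,8), t=1.3972 (wall)
  → r_6 = 1.3972
beam 7: φ=135°, α=105°
  d=(-0.2588,0.9659)  start (3,6)  tX=3.1296 tY=0.2174  stride 1/|dx|=3.8637 1/|dy|=1.0353
    cross y-line → (3,7), t=0.2174
    cross y-line → (3,8), t=1.2527 (wall)
  → r_7 = 1.2527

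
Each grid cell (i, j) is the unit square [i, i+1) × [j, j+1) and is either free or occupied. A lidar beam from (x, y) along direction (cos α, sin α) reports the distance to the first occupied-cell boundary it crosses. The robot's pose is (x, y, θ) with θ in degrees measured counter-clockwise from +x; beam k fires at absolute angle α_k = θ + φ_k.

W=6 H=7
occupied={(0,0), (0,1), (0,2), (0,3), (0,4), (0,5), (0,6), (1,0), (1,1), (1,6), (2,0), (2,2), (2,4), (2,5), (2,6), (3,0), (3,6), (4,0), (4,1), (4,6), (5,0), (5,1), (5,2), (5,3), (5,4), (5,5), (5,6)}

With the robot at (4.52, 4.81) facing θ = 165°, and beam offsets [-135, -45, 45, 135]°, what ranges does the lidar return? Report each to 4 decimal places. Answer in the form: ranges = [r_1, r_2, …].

ranges = [0.5543, 1.3741, 4.0645, 0.9600]

beam 1: φ=-135°, α=30°
  direction (0.8660, 0.5000); cell (4,4); t to first gridline: x 0.5543, y 0.3800 (then +1.1547 / +2.0000)
    (4,5) via y @ 0.3800
    (5,5) via x @ 0.5543  # hit
  → r_1 = 0.5543
beam 2: φ=-45°, α=120°
  direction (-0.5000, 0.8660); cell (4,4); t to first gridline: x 1.0400, y 0.2194 (then +2.0000 / +1.1547)
    (4,5) via y @ 0.2194
    (3,5) via x @ 1.0400
    (3,6) via y @ 1.3741  # hit
  → r_2 = 1.3741
beam 3: φ=45°, α=210°
  direction (-0.8660, -0.5000); cell (4,4); t to first gridline: x 0.6004, y 1.6200 (then +1.1547 / +2.0000)
    (3,4) via x @ 0.6004
    (3,3) via y @ 1.6200
    (2,3) via x @ 1.7551
    (1,3) via x @ 2.9098
    (1,2) via y @ 3.6200
    (0,2) via x @ 4.0645  # hit
  → r_3 = 4.0645
beam 4: φ=135°, α=300°
  direction (0.5000, -0.8660); cell (4,4); t to first gridline: x 0.9600, y 0.9353 (then +2.0000 / +1.1547)
    (4,3) via y @ 0.9353
    (5,3) via x @ 0.9600  # hit
  → r_4 = 0.9600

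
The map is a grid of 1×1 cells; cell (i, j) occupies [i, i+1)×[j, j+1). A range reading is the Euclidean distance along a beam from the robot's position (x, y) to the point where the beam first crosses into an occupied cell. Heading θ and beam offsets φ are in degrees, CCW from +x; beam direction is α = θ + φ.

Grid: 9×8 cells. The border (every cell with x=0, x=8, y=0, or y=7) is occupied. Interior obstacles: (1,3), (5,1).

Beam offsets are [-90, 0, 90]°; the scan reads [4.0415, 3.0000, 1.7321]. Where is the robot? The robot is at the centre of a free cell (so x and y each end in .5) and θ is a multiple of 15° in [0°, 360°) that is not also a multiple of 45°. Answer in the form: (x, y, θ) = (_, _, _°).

(x, y, θ) = (3.5, 5.5, 30°)

The pose lattice has 40·16 = 640 candidates. Test each by forward raycasting.
  (4.5, 6.5, 300°): beam 2 = 6.3509 ≠ 3.0000 ✗
  (7.5, 5.5, 30°): beam 1 = 1.0000 ≠ 4.0415 ✗
  (5.5, 2.5, 60°): beam 1 = 2.8868 ≠ 4.0415 ✗
  (6.5, 6.5, 30°): beam 1 = 3.0000 ≠ 4.0415 ✗
  …
  (3.5, 5.5, 30°): r_1=4.0415, r_2=3.0000, r_3=1.7321 — all match ✓
Unique over the lattice → pose = (3.5, 5.5, 30°).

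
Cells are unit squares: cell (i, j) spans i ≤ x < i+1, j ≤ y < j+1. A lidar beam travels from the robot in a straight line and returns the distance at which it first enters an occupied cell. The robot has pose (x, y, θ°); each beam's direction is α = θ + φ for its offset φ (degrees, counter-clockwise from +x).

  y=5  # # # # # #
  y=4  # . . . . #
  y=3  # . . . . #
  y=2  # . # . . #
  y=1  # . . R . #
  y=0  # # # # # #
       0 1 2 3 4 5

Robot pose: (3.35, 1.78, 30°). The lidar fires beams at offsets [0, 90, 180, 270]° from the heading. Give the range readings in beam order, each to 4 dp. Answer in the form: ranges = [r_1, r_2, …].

ranges = [1.9053, 0.7000, 1.5600, 0.9007]

beam 1: φ=0°, α=30°
  direction (0.8660, 0.5000); cell (3,1); t to first gridline: x 0.7506, y 0.4400 (then +1.1547 / +2.0000)
    (3,2) via y @ 0.4400
    (4,2) via x @ 0.7506
    (5,2) via x @ 1.9053  # hit
  → r_1 = 1.9053
beam 2: φ=90°, α=120°
  direction (-0.5000, 0.8660); cell (3,1); t to first gridline: x 0.7000, y 0.2540 (then +2.0000 / +1.1547)
    (3,2) via y @ 0.2540
    (2,2) via x @ 0.7000  # hit
  → r_2 = 0.7000
beam 3: φ=180°, α=210°
  direction (-0.8660, -0.5000); cell (3,1); t to first gridline: x 0.4041, y 1.5600 (then +1.1547 / +2.0000)
    (2,1) via x @ 0.4041
    (1,1) via x @ 1.5588
    (1,0) via y @ 1.5600  # hit
  → r_3 = 1.5600
beam 4: φ=270°, α=300°
  direction (0.5000, -0.8660); cell (3,1); t to first gridline: x 1.3000, y 0.9007 (then +2.0000 / +1.1547)
    (3,0) via y @ 0.9007  # hit
  → r_4 = 0.9007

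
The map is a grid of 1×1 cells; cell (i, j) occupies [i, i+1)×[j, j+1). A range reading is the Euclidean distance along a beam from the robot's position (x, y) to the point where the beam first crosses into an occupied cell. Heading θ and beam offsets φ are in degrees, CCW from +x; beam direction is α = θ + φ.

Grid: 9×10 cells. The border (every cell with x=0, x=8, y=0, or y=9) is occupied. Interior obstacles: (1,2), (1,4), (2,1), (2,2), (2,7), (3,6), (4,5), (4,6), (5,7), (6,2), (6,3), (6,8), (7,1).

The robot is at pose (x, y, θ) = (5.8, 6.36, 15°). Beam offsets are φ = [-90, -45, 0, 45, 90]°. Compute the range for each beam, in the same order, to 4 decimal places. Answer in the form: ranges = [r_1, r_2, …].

ranges = [2.4433, 2.5403, 2.2776, 1.8937, 0.6626]

beam 1: φ=-90°, α=285°
  direction (0.2588, -0.9659); cell (5,6); t to first gridline: x 0.7727, y 0.3727 (then +3.8637 / +1.0353)
    (5,5) via y @ 0.3727
    (6,5) via x @ 0.7727
    (6,4) via y @ 1.4080
    (6,3) via y @ 2.4433  # hit
  → r_1 = 2.4433
beam 2: φ=-45°, α=330°
  direction (0.8660, -0.5000); cell (5,6); t to first gridline: x 0.2309, y 0.7200 (then +1.1547 / +2.0000)
    (6,6) via x @ 0.2309
    (6,5) via y @ 0.7200
    (7,5) via x @ 1.3856
    (8,5) via x @ 2.5403  # hit
  → r_2 = 2.5403
beam 3: φ=0°, α=15°
  direction (0.9659, 0.2588); cell (5,6); t to first gridline: x 0.2071, y 2.4728 (then +1.0353 / +3.8637)
    (6,6) via x @ 0.2071
    (7,6) via x @ 1.2423
    (8,6) via x @ 2.2776  # hit
  → r_3 = 2.2776
beam 4: φ=45°, α=60°
  direction (0.5000, 0.8660); cell (5,6); t to first gridline: x 0.4000, y 0.7390 (then +2.0000 / +1.1547)
    (6,6) via x @ 0.4000
    (6,7) via y @ 0.7390
    (6,8) via y @ 1.8937  # hit
  → r_4 = 1.8937
beam 5: φ=90°, α=105°
  direction (-0.2588, 0.9659); cell (5,6); t to first gridline: x 3.0910, y 0.6626 (then +3.8637 / +1.0353)
    (5,7) via y @ 0.6626  # hit
  → r_5 = 0.6626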